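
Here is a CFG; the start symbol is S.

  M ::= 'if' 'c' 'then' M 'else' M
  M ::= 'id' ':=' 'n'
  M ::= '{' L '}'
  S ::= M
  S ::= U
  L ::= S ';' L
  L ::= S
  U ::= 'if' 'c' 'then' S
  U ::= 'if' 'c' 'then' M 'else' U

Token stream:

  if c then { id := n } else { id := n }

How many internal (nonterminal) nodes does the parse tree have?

10

[S [M if c then [M { [L [S [M id := n]]] }] else [M { [L [S [M id := n]]] }]]]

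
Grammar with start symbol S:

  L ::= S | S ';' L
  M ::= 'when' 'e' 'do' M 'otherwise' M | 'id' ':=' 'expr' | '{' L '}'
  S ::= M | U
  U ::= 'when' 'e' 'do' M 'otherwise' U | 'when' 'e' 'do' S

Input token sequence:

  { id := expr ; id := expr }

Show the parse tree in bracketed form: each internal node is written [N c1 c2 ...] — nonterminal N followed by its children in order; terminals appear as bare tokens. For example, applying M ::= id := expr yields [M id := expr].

[S [M { [L [S [M id := expr]] ; [L [S [M id := expr]]]] }]]

S
M
{ L }
{ S ; L }
{ M ; L }
{ id := expr ; L }
{ id := expr ; S }
{ id := expr ; M }
{ id := expr ; id := expr }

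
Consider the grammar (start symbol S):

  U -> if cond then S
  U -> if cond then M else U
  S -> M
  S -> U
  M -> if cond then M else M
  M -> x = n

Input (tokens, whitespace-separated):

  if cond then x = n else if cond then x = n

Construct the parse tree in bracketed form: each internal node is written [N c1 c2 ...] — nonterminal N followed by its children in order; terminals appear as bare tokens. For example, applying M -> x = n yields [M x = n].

[S [U if cond then [M x = n] else [U if cond then [S [M x = n]]]]]

S
U
if cond then M else U
if cond then x = n else U
if cond then x = n else if cond then S
if cond then x = n else if cond then M
if cond then x = n else if cond then x = n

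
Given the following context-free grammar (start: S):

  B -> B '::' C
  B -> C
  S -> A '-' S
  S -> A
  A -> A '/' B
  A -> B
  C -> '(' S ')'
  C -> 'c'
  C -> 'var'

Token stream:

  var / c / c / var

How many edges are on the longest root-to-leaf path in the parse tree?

7

[S [A [A [A [A [B [C var]]] / [B [C c]]] / [B [C c]]] / [B [C var]]]]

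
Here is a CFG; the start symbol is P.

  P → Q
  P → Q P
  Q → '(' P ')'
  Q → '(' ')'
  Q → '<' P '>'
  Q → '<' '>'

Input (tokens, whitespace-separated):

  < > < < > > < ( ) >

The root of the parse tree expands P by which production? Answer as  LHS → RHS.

[P [Q < >] [P [Q < [P [Q < >]] >] [P [Q < [P [Q ( )]] >]]]]

P → Q P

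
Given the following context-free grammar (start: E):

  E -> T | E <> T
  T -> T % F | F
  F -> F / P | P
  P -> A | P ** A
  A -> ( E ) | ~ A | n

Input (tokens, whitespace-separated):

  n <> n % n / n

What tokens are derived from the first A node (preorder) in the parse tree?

[E [E [T [F [P [A n]]]]] <> [T [T [F [P [A n]]]] % [F [F [P [A n]]] / [P [A n]]]]]

n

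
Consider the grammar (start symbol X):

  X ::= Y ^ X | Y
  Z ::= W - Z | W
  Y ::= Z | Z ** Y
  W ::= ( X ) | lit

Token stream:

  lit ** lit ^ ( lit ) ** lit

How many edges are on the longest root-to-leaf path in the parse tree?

[X [Y [Z [W lit]] ** [Y [Z [W lit]]]] ^ [X [Y [Z [W ( [X [Y [Z [W lit]]]] )]] ** [Y [Z [W lit]]]]]]

9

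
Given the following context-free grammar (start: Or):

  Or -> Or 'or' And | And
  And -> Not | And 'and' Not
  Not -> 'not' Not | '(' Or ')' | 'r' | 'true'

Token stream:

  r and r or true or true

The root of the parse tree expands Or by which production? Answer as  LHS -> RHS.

Or -> Or 'or' And

[Or [Or [Or [And [And [Not r]] and [Not r]]] or [And [Not true]]] or [And [Not true]]]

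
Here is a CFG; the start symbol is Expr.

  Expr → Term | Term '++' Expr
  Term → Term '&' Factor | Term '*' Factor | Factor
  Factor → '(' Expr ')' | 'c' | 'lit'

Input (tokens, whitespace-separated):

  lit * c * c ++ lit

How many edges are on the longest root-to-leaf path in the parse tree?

5

[Expr [Term [Term [Term [Factor lit]] * [Factor c]] * [Factor c]] ++ [Expr [Term [Factor lit]]]]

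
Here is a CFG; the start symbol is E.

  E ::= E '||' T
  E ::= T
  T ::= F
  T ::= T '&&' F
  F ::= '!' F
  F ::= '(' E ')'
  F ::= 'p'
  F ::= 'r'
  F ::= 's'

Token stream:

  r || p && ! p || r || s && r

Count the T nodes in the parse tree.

6

[E [E [E [E [T [F r]]] || [T [T [F p]] && [F ! [F p]]]] || [T [F r]]] || [T [T [F s]] && [F r]]]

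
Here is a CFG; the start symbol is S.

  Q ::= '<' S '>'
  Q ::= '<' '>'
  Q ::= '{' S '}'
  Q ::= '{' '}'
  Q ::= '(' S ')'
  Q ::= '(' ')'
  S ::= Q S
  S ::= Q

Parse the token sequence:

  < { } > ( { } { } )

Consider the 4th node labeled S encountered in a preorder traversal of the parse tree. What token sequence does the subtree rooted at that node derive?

[S [Q < [S [Q { }]] >] [S [Q ( [S [Q { }] [S [Q { }]]] )]]]

{ } { }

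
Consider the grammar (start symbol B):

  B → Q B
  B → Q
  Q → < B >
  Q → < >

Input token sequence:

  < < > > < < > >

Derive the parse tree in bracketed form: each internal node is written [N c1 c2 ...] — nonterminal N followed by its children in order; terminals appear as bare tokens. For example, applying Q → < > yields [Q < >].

B
Q B
< B > B
< Q > B
< < > > B
< < > > Q
< < > > < B >
< < > > < Q >
< < > > < < > >

[B [Q < [B [Q < >]] >] [B [Q < [B [Q < >]] >]]]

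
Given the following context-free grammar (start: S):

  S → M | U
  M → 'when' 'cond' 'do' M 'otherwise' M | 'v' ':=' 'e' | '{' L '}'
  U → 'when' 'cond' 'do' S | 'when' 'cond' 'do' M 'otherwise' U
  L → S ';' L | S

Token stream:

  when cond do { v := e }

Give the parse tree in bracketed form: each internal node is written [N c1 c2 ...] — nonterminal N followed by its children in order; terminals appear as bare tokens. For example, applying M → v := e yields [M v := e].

S
U
when cond do S
when cond do M
when cond do { L }
when cond do { S }
when cond do { M }
when cond do { v := e }

[S [U when cond do [S [M { [L [S [M v := e]]] }]]]]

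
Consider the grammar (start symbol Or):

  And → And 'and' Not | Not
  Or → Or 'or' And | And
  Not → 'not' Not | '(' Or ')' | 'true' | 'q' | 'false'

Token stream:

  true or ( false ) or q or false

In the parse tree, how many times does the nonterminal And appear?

[Or [Or [Or [Or [And [Not true]]] or [And [Not ( [Or [And [Not false]]] )]]] or [And [Not q]]] or [And [Not false]]]

5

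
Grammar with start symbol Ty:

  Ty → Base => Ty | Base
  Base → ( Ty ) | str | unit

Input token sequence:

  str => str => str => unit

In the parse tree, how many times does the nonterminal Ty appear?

[Ty [Base str] => [Ty [Base str] => [Ty [Base str] => [Ty [Base unit]]]]]

4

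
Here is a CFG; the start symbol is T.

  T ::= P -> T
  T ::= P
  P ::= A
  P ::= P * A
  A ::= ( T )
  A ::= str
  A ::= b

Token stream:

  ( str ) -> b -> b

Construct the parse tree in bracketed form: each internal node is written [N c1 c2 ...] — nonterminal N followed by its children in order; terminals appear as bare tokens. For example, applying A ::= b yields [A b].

[T [P [A ( [T [P [A str]]] )]] -> [T [P [A b]] -> [T [P [A b]]]]]

T
P -> T
A -> T
( T ) -> T
( P ) -> T
( A ) -> T
( str ) -> T
( str ) -> P -> T
( str ) -> A -> T
( str ) -> b -> T
( str ) -> b -> P
( str ) -> b -> A
( str ) -> b -> b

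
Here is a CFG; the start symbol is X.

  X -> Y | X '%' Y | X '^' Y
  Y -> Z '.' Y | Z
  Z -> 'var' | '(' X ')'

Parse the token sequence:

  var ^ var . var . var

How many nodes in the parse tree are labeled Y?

4

[X [X [Y [Z var]]] ^ [Y [Z var] . [Y [Z var] . [Y [Z var]]]]]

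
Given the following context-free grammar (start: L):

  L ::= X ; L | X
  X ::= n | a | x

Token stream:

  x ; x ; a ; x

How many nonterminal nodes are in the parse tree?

[L [X x] ; [L [X x] ; [L [X a] ; [L [X x]]]]]

8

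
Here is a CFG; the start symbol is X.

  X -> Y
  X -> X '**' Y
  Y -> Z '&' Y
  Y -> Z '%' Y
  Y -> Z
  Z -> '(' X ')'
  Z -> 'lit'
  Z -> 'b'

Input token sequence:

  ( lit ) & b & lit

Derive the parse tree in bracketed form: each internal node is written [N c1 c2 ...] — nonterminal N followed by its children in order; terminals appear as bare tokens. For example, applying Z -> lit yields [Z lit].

X
Y
Z & Y
( X ) & Y
( Y ) & Y
( Z ) & Y
( lit ) & Y
( lit ) & Z & Y
( lit ) & b & Y
( lit ) & b & Z
( lit ) & b & lit

[X [Y [Z ( [X [Y [Z lit]]] )] & [Y [Z b] & [Y [Z lit]]]]]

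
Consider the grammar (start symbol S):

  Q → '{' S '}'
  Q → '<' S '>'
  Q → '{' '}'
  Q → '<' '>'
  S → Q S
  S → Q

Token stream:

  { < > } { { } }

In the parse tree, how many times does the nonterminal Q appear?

4

[S [Q { [S [Q < >]] }] [S [Q { [S [Q { }]] }]]]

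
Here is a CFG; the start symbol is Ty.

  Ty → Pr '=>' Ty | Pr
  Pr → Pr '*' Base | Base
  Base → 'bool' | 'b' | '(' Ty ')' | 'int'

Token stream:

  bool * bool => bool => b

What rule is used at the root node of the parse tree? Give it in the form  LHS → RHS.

Ty → Pr '=>' Ty

[Ty [Pr [Pr [Base bool]] * [Base bool]] => [Ty [Pr [Base bool]] => [Ty [Pr [Base b]]]]]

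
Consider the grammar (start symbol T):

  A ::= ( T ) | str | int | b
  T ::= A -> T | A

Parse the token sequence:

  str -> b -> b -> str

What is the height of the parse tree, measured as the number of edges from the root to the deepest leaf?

[T [A str] -> [T [A b] -> [T [A b] -> [T [A str]]]]]

5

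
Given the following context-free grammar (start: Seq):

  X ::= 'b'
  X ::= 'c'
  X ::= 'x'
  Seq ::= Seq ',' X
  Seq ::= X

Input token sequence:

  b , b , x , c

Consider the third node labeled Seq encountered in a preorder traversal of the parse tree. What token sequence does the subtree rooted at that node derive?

b , b

[Seq [Seq [Seq [Seq [X b]] , [X b]] , [X x]] , [X c]]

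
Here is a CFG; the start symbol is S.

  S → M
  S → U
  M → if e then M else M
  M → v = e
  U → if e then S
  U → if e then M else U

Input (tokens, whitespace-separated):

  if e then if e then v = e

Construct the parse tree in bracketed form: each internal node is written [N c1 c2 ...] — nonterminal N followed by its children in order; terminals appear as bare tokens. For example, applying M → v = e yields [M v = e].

S
U
if e then S
if e then U
if e then if e then S
if e then if e then M
if e then if e then v = e

[S [U if e then [S [U if e then [S [M v = e]]]]]]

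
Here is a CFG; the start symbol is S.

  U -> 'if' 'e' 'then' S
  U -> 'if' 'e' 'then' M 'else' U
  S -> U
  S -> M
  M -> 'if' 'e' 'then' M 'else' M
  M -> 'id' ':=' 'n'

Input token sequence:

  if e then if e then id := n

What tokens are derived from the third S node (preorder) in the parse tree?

[S [U if e then [S [U if e then [S [M id := n]]]]]]

id := n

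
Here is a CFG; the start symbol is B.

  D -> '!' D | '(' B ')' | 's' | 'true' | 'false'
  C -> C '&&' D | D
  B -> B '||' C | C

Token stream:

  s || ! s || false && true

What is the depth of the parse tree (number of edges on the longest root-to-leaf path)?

[B [B [B [C [D s]]] || [C [D ! [D s]]]] || [C [C [D false]] && [D true]]]

5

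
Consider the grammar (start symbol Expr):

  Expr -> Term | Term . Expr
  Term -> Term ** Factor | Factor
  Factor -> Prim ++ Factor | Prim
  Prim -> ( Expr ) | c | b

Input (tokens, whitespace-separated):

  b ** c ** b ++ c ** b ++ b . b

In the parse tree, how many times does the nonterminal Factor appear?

7

[Expr [Term [Term [Term [Term [Factor [Prim b]]] ** [Factor [Prim c]]] ** [Factor [Prim b] ++ [Factor [Prim c]]]] ** [Factor [Prim b] ++ [Factor [Prim b]]]] . [Expr [Term [Factor [Prim b]]]]]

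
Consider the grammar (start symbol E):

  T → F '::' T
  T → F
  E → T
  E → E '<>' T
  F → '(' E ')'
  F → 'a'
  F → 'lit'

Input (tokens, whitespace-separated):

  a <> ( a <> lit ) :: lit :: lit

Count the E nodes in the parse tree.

4

[E [E [T [F a]]] <> [T [F ( [E [E [T [F a]]] <> [T [F lit]]] )] :: [T [F lit] :: [T [F lit]]]]]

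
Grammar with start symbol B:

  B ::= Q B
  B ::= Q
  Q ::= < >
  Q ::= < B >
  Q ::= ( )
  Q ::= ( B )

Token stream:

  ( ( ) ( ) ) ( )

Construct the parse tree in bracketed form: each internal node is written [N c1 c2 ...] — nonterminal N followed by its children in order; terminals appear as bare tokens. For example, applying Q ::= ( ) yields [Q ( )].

[B [Q ( [B [Q ( )] [B [Q ( )]]] )] [B [Q ( )]]]

B
Q B
( B ) B
( Q B ) B
( ( ) B ) B
( ( ) Q ) B
( ( ) ( ) ) B
( ( ) ( ) ) Q
( ( ) ( ) ) ( )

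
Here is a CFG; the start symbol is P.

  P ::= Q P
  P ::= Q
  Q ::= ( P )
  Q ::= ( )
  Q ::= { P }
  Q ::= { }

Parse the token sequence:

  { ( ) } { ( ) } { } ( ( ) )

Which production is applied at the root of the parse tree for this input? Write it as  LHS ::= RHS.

P ::= Q P

[P [Q { [P [Q ( )]] }] [P [Q { [P [Q ( )]] }] [P [Q { }] [P [Q ( [P [Q ( )]] )]]]]]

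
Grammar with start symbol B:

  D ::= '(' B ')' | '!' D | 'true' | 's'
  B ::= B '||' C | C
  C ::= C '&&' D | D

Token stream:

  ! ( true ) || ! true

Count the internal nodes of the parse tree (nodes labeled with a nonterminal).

11

[B [B [C [D ! [D ( [B [C [D true]]] )]]]] || [C [D ! [D true]]]]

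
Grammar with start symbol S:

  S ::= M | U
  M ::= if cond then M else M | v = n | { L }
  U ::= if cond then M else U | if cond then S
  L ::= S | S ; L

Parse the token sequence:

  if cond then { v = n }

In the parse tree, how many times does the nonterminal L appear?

[S [U if cond then [S [M { [L [S [M v = n]]] }]]]]

1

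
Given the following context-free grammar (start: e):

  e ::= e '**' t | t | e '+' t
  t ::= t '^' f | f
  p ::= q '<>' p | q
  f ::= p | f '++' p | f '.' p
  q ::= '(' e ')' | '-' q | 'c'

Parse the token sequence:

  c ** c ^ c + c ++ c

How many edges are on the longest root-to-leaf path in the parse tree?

7

[e [e [e [t [f [p [q c]]]]] ** [t [t [f [p [q c]]]] ^ [f [p [q c]]]]] + [t [f [f [p [q c]]] ++ [p [q c]]]]]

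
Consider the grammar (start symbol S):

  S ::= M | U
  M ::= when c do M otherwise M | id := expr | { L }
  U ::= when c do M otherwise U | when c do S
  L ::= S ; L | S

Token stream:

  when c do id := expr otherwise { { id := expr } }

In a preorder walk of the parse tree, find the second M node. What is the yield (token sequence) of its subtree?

id := expr

[S [M when c do [M id := expr] otherwise [M { [L [S [M { [L [S [M id := expr]]] }]]] }]]]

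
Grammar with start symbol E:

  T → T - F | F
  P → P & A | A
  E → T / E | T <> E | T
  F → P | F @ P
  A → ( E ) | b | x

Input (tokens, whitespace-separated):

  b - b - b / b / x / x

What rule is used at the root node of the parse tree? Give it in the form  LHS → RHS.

[E [T [T [T [F [P [A b]]]] - [F [P [A b]]]] - [F [P [A b]]]] / [E [T [F [P [A b]]]] / [E [T [F [P [A x]]]] / [E [T [F [P [A x]]]]]]]]

E → T / E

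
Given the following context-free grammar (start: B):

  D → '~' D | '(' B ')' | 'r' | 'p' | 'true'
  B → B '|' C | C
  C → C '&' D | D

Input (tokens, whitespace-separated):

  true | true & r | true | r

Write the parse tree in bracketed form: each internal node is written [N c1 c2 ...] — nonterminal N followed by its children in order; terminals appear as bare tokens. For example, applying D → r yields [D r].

[B [B [B [B [C [D true]]] | [C [C [D true]] & [D r]]] | [C [D true]]] | [C [D r]]]

B
B | C
B | C | C
B | C | C | C
C | C | C | C
D | C | C | C
true | C | C | C
true | C & D | C | C
true | D & D | C | C
true | true & D | C | C
true | true & r | C | C
true | true & r | D | C
true | true & r | true | C
true | true & r | true | D
true | true & r | true | r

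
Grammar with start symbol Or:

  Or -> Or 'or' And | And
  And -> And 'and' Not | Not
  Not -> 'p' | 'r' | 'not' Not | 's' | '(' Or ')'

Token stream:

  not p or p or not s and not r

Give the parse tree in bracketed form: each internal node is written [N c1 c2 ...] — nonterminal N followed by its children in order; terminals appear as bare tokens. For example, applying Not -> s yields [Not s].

[Or [Or [Or [And [Not not [Not p]]]] or [And [Not p]]] or [And [And [Not not [Not s]]] and [Not not [Not r]]]]

Or
Or or And
Or or And or And
And or And or And
Not or And or And
not Not or And or And
not p or And or And
not p or Not or And
not p or p or And
not p or p or And and Not
not p or p or Not and Not
not p or p or not Not and Not
not p or p or not s and Not
not p or p or not s and not Not
not p or p or not s and not r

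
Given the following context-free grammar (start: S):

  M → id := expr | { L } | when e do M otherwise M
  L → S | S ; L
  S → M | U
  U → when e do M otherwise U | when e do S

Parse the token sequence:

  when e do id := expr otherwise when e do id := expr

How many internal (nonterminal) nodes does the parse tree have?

[S [U when e do [M id := expr] otherwise [U when e do [S [M id := expr]]]]]

6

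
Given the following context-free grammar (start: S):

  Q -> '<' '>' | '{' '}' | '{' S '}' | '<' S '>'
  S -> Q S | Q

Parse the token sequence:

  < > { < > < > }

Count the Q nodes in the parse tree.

[S [Q < >] [S [Q { [S [Q < >] [S [Q < >]]] }]]]

4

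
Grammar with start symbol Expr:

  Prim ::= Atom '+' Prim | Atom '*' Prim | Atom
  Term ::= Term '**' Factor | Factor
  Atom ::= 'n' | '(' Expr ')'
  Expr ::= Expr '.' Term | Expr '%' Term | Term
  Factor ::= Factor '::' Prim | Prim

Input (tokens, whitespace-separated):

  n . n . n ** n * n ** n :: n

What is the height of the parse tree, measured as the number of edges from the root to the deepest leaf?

[Expr [Expr [Expr [Term [Factor [Prim [Atom n]]]]] . [Term [Factor [Prim [Atom n]]]]] . [Term [Term [Term [Factor [Prim [Atom n]]]] ** [Factor [Prim [Atom n] * [Prim [Atom n]]]]] ** [Factor [Factor [Prim [Atom n]]] :: [Prim [Atom n]]]]]

7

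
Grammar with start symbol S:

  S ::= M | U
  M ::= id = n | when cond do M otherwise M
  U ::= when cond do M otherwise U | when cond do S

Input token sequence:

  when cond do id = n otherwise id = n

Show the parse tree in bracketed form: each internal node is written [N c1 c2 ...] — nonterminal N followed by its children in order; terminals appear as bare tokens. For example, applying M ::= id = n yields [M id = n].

S
M
when cond do M otherwise M
when cond do id = n otherwise M
when cond do id = n otherwise id = n

[S [M when cond do [M id = n] otherwise [M id = n]]]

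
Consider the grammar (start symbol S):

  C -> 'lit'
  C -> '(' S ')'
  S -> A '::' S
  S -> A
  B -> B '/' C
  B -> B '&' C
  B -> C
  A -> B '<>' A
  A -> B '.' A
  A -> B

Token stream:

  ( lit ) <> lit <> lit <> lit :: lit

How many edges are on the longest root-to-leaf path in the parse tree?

[S [A [B [C ( [S [A [B [C lit]]]] )]] <> [A [B [C lit]] <> [A [B [C lit]] <> [A [B [C lit]]]]]] :: [S [A [B [C lit]]]]]

8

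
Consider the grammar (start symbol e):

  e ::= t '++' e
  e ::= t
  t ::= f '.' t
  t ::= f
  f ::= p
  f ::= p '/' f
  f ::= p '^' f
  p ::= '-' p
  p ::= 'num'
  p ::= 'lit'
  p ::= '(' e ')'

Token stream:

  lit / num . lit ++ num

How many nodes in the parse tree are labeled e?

2

[e [t [f [p lit] / [f [p num]]] . [t [f [p lit]]]] ++ [e [t [f [p num]]]]]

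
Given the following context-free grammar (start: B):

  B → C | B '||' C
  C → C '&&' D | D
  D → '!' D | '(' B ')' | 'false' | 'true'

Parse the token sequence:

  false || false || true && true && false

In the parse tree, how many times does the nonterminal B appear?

[B [B [B [C [D false]]] || [C [D false]]] || [C [C [C [D true]] && [D true]] && [D false]]]

3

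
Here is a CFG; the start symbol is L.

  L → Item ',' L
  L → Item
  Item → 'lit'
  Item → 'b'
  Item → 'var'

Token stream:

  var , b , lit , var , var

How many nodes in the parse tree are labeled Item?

[L [Item var] , [L [Item b] , [L [Item lit] , [L [Item var] , [L [Item var]]]]]]

5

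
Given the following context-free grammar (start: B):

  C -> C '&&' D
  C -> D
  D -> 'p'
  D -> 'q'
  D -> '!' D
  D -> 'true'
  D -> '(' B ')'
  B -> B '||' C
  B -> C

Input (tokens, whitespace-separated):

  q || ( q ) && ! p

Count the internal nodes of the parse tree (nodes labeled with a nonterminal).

[B [B [C [D q]]] || [C [C [D ( [B [C [D q]]] )]] && [D ! [D p]]]]

12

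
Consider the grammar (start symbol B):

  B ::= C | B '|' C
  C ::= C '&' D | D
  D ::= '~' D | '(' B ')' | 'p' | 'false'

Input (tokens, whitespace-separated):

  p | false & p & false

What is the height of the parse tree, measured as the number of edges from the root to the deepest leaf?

[B [B [C [D p]]] | [C [C [C [D false]] & [D p]] & [D false]]]

5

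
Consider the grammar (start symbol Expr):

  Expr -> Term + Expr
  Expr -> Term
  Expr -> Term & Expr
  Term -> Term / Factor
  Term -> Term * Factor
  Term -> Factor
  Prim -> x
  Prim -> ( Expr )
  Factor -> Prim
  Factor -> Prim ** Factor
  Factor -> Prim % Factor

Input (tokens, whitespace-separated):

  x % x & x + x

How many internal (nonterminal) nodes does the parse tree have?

[Expr [Term [Factor [Prim x] % [Factor [Prim x]]]] & [Expr [Term [Factor [Prim x]]] + [Expr [Term [Factor [Prim x]]]]]]

14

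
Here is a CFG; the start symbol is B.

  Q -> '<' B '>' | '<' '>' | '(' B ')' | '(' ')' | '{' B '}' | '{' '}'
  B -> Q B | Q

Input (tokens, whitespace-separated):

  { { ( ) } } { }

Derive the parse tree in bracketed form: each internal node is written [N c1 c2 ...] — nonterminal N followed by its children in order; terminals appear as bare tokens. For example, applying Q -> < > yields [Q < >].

[B [Q { [B [Q { [B [Q ( )]] }]] }] [B [Q { }]]]

B
Q B
{ B } B
{ Q } B
{ { B } } B
{ { Q } } B
{ { ( ) } } B
{ { ( ) } } Q
{ { ( ) } } { }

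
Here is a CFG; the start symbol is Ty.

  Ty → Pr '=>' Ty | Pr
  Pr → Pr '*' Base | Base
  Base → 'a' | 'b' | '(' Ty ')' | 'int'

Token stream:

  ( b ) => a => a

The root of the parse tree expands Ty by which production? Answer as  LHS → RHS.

[Ty [Pr [Base ( [Ty [Pr [Base b]]] )]] => [Ty [Pr [Base a]] => [Ty [Pr [Base a]]]]]

Ty → Pr '=>' Ty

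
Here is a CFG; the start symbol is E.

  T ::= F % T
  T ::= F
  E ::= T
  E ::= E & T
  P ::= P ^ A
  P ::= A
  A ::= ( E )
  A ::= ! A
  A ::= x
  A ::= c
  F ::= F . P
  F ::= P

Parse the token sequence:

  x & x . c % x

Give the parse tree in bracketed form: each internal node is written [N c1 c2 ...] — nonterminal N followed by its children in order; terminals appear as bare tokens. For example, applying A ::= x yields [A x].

E
E & T
T & T
F & T
P & T
A & T
x & T
x & F % T
x & F . P % T
x & P . P % T
x & A . P % T
x & x . P % T
x & x . A % T
x & x . c % T
x & x . c % F
x & x . c % P
x & x . c % A
x & x . c % x

[E [E [T [F [P [A x]]]]] & [T [F [F [P [A x]]] . [P [A c]]] % [T [F [P [A x]]]]]]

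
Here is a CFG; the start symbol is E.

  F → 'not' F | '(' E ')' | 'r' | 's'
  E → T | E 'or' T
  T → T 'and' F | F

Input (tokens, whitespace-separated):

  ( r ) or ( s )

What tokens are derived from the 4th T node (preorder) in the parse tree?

[E [E [T [F ( [E [T [F r]]] )]]] or [T [F ( [E [T [F s]]] )]]]

s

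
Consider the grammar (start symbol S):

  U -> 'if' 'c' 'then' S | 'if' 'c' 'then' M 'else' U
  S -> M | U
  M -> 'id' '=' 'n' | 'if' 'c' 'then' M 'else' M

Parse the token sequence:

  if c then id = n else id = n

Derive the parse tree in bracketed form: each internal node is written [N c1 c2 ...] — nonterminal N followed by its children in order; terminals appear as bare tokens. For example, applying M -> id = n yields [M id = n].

[S [M if c then [M id = n] else [M id = n]]]

S
M
if c then M else M
if c then id = n else M
if c then id = n else id = n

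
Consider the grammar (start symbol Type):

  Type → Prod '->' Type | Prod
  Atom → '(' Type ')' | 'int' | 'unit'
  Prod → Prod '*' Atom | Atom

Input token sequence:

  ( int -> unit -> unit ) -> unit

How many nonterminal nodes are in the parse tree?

15

[Type [Prod [Atom ( [Type [Prod [Atom int]] -> [Type [Prod [Atom unit]] -> [Type [Prod [Atom unit]]]]] )]] -> [Type [Prod [Atom unit]]]]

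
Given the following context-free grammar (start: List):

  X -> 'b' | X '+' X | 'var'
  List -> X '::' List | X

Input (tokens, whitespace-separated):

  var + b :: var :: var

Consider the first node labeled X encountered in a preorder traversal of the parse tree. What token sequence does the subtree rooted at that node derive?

[List [X [X var] + [X b]] :: [List [X var] :: [List [X var]]]]

var + b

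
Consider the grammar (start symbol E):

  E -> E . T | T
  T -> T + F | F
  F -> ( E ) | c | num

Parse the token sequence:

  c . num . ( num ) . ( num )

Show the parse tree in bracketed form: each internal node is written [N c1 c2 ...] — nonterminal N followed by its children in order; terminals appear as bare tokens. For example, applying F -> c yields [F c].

[E [E [E [E [T [F c]]] . [T [F num]]] . [T [F ( [E [T [F num]]] )]]] . [T [F ( [E [T [F num]]] )]]]

E
E . T
E . T . T
E . T . T . T
T . T . T . T
F . T . T . T
c . T . T . T
c . F . T . T
c . num . T . T
c . num . F . T
c . num . ( E ) . T
c . num . ( T ) . T
c . num . ( F ) . T
c . num . ( num ) . T
c . num . ( num ) . F
c . num . ( num ) . ( E )
c . num . ( num ) . ( T )
c . num . ( num ) . ( F )
c . num . ( num ) . ( num )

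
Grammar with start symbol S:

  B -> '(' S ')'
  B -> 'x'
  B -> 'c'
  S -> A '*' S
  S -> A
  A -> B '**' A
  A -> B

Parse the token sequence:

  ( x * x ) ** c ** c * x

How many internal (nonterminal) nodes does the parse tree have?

16

[S [A [B ( [S [A [B x]] * [S [A [B x]]]] )] ** [A [B c] ** [A [B c]]]] * [S [A [B x]]]]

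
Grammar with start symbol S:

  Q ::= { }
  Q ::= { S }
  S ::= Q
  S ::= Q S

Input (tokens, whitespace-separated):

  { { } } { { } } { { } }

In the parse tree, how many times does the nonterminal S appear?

6

[S [Q { [S [Q { }]] }] [S [Q { [S [Q { }]] }] [S [Q { [S [Q { }]] }]]]]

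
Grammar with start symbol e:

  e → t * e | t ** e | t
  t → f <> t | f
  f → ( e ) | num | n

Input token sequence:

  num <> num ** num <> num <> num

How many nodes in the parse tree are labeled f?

5

[e [t [f num] <> [t [f num]]] ** [e [t [f num] <> [t [f num] <> [t [f num]]]]]]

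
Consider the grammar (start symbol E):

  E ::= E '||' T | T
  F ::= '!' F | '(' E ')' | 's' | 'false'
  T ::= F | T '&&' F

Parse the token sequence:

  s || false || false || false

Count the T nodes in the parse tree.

[E [E [E [E [T [F s]]] || [T [F false]]] || [T [F false]]] || [T [F false]]]

4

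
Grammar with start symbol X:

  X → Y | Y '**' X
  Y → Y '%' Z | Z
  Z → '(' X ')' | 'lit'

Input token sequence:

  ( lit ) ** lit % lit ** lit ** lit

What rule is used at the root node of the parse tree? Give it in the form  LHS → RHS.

[X [Y [Z ( [X [Y [Z lit]]] )]] ** [X [Y [Y [Z lit]] % [Z lit]] ** [X [Y [Z lit]] ** [X [Y [Z lit]]]]]]

X → Y '**' X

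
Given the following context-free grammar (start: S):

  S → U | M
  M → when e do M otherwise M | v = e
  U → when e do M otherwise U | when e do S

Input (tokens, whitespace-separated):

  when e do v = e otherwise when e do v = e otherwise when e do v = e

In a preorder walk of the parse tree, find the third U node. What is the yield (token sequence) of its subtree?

when e do v = e

[S [U when e do [M v = e] otherwise [U when e do [M v = e] otherwise [U when e do [S [M v = e]]]]]]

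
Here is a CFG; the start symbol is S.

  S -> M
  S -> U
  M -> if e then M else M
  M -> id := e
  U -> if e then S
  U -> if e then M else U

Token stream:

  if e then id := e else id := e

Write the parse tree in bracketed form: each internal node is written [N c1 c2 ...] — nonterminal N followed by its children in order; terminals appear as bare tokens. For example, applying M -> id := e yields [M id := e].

S
M
if e then M else M
if e then id := e else M
if e then id := e else id := e

[S [M if e then [M id := e] else [M id := e]]]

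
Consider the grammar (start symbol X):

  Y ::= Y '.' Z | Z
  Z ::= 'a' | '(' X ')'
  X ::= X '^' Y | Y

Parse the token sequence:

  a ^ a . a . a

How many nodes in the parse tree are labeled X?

[X [X [Y [Z a]]] ^ [Y [Y [Y [Z a]] . [Z a]] . [Z a]]]

2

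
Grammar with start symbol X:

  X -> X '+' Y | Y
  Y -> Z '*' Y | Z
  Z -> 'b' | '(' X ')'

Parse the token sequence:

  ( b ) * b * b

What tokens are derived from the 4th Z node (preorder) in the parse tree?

b

[X [Y [Z ( [X [Y [Z b]]] )] * [Y [Z b] * [Y [Z b]]]]]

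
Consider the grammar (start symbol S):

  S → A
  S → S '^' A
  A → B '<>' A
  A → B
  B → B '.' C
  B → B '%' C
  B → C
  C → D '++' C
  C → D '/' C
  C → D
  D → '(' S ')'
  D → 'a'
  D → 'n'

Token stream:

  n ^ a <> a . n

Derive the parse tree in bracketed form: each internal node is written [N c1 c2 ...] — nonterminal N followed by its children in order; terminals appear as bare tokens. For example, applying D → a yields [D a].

[S [S [A [B [C [D n]]]]] ^ [A [B [C [D a]]] <> [A [B [B [C [D a]]] . [C [D n]]]]]]

S
S ^ A
A ^ A
B ^ A
C ^ A
D ^ A
n ^ A
n ^ B <> A
n ^ C <> A
n ^ D <> A
n ^ a <> A
n ^ a <> B
n ^ a <> B . C
n ^ a <> C . C
n ^ a <> D . C
n ^ a <> a . C
n ^ a <> a . D
n ^ a <> a . n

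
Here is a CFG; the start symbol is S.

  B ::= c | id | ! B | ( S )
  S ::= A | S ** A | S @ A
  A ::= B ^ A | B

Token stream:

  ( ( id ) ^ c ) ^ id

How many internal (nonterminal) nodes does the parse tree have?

[S [A [B ( [S [A [B ( [S [A [B id]]] )] ^ [A [B c]]]] )] ^ [A [B id]]]]

13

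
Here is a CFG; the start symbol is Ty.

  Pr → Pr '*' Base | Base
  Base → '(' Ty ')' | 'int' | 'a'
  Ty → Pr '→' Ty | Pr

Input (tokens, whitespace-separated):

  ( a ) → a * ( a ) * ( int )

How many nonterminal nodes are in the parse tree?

19

[Ty [Pr [Base ( [Ty [Pr [Base a]]] )]] → [Ty [Pr [Pr [Pr [Base a]] * [Base ( [Ty [Pr [Base a]]] )]] * [Base ( [Ty [Pr [Base int]]] )]]]]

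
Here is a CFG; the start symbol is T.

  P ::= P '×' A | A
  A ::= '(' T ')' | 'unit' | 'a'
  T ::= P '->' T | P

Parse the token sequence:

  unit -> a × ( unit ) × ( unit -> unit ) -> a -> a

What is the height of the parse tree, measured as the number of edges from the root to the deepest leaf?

[T [P [A unit]] -> [T [P [P [P [A a]] × [A ( [T [P [A unit]]] )]] × [A ( [T [P [A unit]] -> [T [P [A unit]]]] )]] -> [T [P [A a]] -> [T [P [A a]]]]]]

8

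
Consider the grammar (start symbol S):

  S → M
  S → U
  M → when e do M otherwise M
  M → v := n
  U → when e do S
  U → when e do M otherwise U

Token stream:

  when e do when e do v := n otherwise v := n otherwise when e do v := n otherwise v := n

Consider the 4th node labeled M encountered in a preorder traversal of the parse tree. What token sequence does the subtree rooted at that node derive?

v := n

[S [M when e do [M when e do [M v := n] otherwise [M v := n]] otherwise [M when e do [M v := n] otherwise [M v := n]]]]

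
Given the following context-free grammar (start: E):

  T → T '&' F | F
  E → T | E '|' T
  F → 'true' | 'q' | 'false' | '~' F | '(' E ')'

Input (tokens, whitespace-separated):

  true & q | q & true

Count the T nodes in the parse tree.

[E [E [T [T [F true]] & [F q]]] | [T [T [F q]] & [F true]]]

4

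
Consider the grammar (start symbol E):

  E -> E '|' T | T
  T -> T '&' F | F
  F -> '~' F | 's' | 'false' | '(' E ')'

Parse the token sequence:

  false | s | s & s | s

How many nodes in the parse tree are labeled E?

4

[E [E [E [E [T [F false]]] | [T [F s]]] | [T [T [F s]] & [F s]]] | [T [F s]]]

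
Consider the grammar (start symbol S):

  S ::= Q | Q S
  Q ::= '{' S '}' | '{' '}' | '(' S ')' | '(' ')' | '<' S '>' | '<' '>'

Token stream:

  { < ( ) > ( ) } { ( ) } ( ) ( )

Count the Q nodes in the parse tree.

8

[S [Q { [S [Q < [S [Q ( )]] >] [S [Q ( )]]] }] [S [Q { [S [Q ( )]] }] [S [Q ( )] [S [Q ( )]]]]]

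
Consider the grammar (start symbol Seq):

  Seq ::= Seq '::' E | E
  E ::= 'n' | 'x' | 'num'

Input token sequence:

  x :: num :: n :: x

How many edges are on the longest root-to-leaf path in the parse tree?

5

[Seq [Seq [Seq [Seq [E x]] :: [E num]] :: [E n]] :: [E x]]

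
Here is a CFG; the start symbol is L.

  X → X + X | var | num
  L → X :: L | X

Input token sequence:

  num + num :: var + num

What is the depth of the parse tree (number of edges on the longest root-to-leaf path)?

[L [X [X num] + [X num]] :: [L [X [X var] + [X num]]]]

4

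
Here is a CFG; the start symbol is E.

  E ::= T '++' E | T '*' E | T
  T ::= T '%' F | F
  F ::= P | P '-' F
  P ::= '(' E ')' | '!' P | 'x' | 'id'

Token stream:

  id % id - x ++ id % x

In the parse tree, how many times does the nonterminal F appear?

5

[E [T [T [F [P id]]] % [F [P id] - [F [P x]]]] ++ [E [T [T [F [P id]]] % [F [P x]]]]]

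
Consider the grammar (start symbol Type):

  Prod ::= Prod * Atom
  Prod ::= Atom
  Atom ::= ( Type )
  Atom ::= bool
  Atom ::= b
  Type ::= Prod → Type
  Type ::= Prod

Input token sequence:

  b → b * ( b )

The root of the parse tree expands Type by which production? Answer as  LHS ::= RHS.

Type ::= Prod → Type

[Type [Prod [Atom b]] → [Type [Prod [Prod [Atom b]] * [Atom ( [Type [Prod [Atom b]]] )]]]]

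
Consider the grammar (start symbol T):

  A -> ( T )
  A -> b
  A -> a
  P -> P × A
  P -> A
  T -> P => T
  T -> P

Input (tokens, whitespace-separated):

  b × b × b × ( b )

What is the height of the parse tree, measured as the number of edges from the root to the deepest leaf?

6

[T [P [P [P [P [A b]] × [A b]] × [A b]] × [A ( [T [P [A b]]] )]]]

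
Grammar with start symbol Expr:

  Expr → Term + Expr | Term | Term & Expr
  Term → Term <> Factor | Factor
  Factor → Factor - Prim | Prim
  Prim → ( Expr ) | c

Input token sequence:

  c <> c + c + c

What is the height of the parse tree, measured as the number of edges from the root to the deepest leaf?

6

[Expr [Term [Term [Factor [Prim c]]] <> [Factor [Prim c]]] + [Expr [Term [Factor [Prim c]]] + [Expr [Term [Factor [Prim c]]]]]]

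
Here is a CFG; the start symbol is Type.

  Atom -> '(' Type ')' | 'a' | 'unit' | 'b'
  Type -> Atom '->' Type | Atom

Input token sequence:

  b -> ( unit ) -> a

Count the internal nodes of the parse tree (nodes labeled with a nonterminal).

8

[Type [Atom b] -> [Type [Atom ( [Type [Atom unit]] )] -> [Type [Atom a]]]]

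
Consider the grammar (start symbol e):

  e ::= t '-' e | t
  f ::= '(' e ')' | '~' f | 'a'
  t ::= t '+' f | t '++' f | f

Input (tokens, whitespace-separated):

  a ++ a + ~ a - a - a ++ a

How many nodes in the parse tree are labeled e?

[e [t [t [t [f a]] ++ [f a]] + [f ~ [f a]]] - [e [t [f a]] - [e [t [t [f a]] ++ [f a]]]]]

3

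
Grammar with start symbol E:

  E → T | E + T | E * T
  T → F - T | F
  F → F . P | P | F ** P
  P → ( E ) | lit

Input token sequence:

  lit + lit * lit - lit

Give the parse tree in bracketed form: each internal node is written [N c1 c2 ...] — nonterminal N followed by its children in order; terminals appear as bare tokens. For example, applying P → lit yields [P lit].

E
E * T
E + T * T
T + T * T
F + T * T
P + T * T
lit + T * T
lit + F * T
lit + P * T
lit + lit * T
lit + lit * F - T
lit + lit * P - T
lit + lit * lit - T
lit + lit * lit - F
lit + lit * lit - P
lit + lit * lit - lit

[E [E [E [T [F [P lit]]]] + [T [F [P lit]]]] * [T [F [P lit]] - [T [F [P lit]]]]]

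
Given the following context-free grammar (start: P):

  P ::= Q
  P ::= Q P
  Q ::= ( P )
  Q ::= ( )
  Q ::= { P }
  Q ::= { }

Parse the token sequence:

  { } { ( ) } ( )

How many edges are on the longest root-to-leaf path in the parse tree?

5

[P [Q { }] [P [Q { [P [Q ( )]] }] [P [Q ( )]]]]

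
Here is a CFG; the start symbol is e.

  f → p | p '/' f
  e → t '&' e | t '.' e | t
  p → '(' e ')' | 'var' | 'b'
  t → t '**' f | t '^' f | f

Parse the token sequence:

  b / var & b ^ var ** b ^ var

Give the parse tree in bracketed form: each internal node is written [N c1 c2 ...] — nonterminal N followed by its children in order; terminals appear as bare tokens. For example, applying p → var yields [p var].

e
t & e
f & e
p / f & e
b / f & e
b / p & e
b / var & e
b / var & t
b / var & t ^ f
b / var & t ** f ^ f
b / var & t ^ f ** f ^ f
b / var & f ^ f ** f ^ f
b / var & p ^ f ** f ^ f
b / var & b ^ f ** f ^ f
b / var & b ^ p ** f ^ f
b / var & b ^ var ** f ^ f
b / var & b ^ var ** p ^ f
b / var & b ^ var ** b ^ f
b / var & b ^ var ** b ^ p
b / var & b ^ var ** b ^ var

[e [t [f [p b] / [f [p var]]]] & [e [t [t [t [t [f [p b]]] ^ [f [p var]]] ** [f [p b]]] ^ [f [p var]]]]]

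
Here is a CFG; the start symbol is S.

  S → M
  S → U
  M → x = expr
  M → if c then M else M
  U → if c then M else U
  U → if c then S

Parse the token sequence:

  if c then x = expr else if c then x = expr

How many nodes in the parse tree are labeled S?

[S [U if c then [M x = expr] else [U if c then [S [M x = expr]]]]]

2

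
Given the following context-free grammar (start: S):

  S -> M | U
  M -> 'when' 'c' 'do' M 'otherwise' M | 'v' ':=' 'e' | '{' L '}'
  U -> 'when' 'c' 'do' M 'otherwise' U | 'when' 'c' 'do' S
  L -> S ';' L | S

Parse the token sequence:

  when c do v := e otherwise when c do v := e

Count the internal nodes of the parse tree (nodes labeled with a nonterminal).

6

[S [U when c do [M v := e] otherwise [U when c do [S [M v := e]]]]]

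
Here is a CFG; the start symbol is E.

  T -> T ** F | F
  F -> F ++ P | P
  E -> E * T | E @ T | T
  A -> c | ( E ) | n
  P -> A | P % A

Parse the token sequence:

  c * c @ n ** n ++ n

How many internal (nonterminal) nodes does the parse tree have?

22

[E [E [E [T [F [P [A c]]]]] * [T [F [P [A c]]]]] @ [T [T [F [P [A n]]]] ** [F [F [P [A n]]] ++ [P [A n]]]]]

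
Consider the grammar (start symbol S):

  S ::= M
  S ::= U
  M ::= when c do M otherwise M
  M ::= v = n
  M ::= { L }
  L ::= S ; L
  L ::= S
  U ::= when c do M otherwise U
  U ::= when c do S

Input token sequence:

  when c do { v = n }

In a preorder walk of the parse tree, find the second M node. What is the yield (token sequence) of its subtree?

[S [U when c do [S [M { [L [S [M v = n]]] }]]]]

v = n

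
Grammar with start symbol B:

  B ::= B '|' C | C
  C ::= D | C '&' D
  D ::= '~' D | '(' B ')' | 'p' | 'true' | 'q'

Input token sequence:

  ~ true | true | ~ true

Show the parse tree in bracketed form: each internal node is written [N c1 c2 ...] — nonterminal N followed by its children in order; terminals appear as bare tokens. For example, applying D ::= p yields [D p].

B
B | C
B | C | C
C | C | C
D | C | C
~ D | C | C
~ true | C | C
~ true | D | C
~ true | true | C
~ true | true | D
~ true | true | ~ D
~ true | true | ~ true

[B [B [B [C [D ~ [D true]]]] | [C [D true]]] | [C [D ~ [D true]]]]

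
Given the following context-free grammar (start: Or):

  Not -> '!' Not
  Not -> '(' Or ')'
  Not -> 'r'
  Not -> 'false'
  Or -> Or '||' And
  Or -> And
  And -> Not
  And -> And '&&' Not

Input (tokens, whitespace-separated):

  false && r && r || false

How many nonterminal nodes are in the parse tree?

10

[Or [Or [And [And [And [Not false]] && [Not r]] && [Not r]]] || [And [Not false]]]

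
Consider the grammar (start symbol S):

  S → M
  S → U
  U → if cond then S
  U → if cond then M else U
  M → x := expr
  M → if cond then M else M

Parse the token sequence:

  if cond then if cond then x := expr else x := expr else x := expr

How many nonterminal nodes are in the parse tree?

6

[S [M if cond then [M if cond then [M x := expr] else [M x := expr]] else [M x := expr]]]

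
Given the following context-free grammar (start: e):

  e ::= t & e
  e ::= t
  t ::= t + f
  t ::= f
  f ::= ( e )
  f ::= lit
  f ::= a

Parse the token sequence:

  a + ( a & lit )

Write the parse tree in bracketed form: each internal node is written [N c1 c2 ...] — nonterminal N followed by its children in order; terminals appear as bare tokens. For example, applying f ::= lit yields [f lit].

[e [t [t [f a]] + [f ( [e [t [f a]] & [e [t [f lit]]]] )]]]

e
t
t + f
f + f
a + f
a + ( e )
a + ( t & e )
a + ( f & e )
a + ( a & e )
a + ( a & t )
a + ( a & f )
a + ( a & lit )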